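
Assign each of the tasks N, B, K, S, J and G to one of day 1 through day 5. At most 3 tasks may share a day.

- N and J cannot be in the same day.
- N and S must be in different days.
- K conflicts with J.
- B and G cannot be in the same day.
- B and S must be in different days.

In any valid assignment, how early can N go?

N at day 1 is achievable: K in day 1; S in day 2; B in day 1; J in day 2; N in day 1; G in day 2.

day 1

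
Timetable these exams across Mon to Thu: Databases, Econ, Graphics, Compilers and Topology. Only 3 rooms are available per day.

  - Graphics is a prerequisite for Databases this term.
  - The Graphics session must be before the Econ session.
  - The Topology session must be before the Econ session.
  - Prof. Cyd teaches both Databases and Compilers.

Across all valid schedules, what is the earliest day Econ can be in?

Tue

Precedence pushes Econ to at least Tue.
Econ at Tue is achievable: Econ=Tue; Compilers=Mon; Databases=Tue; Graphics=Mon; Topology=Mon.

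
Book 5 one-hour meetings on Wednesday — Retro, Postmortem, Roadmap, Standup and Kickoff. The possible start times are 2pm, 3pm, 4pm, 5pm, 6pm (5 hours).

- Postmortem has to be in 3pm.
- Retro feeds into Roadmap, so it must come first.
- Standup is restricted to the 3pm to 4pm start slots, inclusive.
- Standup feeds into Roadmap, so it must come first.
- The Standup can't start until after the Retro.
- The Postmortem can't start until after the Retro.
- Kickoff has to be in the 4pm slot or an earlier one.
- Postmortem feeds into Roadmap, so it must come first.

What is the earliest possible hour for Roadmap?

Precedence pushes Roadmap to at least 4pm.
Roadmap at 4pm is achievable: Roadmap in 4pm; Standup in 3pm; Kickoff in 2pm; Retro in 2pm; Postmortem in 3pm.

4pm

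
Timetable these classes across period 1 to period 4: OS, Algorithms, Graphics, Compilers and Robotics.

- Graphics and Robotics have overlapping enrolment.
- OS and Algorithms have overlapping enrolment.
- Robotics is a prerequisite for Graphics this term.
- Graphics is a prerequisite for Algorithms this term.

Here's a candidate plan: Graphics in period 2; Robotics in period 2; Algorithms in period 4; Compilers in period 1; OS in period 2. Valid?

Robotics is a prerequisite for Graphics this term — violated.
Graphics is a prerequisite for Algorithms this term — holds.
OS and Algorithms have overlapping enrolment — holds.
Graphics and Robotics have overlapping enrolment — violated.

Invalid. Graphics and Robotics have overlapping enrolment.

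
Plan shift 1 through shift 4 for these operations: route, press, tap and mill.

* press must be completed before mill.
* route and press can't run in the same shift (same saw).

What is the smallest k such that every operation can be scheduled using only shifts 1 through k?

The precedence chain requires at least 2 distinct shifts.
2 works (last occupied shift: shift 2): for example tap -> shift 1, mill -> shift 2, route -> shift 2, press -> shift 1.

2 shifts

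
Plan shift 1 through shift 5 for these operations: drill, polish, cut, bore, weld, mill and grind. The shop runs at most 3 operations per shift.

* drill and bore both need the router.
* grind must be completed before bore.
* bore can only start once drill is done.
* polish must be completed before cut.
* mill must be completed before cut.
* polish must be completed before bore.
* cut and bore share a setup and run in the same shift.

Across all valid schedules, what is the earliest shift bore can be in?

shift 3

Precedence pushes bore to at least shift 2.
bore at shift 3 is achievable: bore in shift 3; drill in shift 1; polish in shift 1; weld in shift 2; grind in shift 2; cut in shift 3; mill in shift 1.
Nothing earlier works — the conflict and capacity constraints rule out every shift before shift 3.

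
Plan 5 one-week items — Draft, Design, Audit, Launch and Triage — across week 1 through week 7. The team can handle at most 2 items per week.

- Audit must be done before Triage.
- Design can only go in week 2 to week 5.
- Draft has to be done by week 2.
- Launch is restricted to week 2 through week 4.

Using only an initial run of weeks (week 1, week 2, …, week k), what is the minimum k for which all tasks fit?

3 weeks

The precedence chain requires at least 2 distinct weeks.
With at most 2 per week and 5 tasks, at least 3 weeks are needed.
3 works (last occupied week: week 3): for example Design=week 2, Launch=week 2, Triage=week 3, Draft=week 1, Audit=week 1.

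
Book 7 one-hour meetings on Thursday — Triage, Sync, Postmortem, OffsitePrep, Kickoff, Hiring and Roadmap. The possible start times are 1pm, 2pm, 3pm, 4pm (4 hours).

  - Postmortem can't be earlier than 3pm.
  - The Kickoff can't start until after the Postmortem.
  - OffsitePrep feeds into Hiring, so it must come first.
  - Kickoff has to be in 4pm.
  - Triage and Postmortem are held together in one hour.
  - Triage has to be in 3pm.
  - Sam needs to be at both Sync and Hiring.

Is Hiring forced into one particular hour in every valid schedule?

Hiring can be 2pm (e.g. Triage=3pm; Kickoff=4pm; Postmortem=3pm; Roadmap=1pm; OffsitePrep=1pm; Sync=1pm; Hiring=2pm) or 3pm (e.g. Postmortem=3pm; OffsitePrep=1pm; Hiring=3pm; Roadmap=1pm; Sync=1pm; Kickoff=4pm; Triage=3pm).

No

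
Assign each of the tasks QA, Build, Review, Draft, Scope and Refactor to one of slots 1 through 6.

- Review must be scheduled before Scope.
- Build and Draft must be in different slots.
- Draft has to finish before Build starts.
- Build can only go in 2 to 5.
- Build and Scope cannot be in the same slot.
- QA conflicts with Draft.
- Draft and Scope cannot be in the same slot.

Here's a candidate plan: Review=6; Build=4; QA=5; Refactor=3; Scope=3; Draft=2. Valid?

No. Review must be scheduled before Scope is not satisfied.

Review must be scheduled before Scope — violated.
Draft and Scope cannot be in the same slot — holds.
QA conflicts with Draft — holds.
Build and Draft must be in different slots — holds.
Build and Scope cannot be in the same slot — holds.
Build can only go in 2 to 5 — holds.
Draft has to finish before Build starts — holds.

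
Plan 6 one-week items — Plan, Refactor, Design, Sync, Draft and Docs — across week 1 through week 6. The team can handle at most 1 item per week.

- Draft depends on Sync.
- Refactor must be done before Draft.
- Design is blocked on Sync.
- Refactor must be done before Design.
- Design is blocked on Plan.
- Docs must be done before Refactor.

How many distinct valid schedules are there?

27

Splitting on Plan: it can be week 1 (6), week 2 (6), week 3 (6), week 4 (6), week 5 (3). Listing each branch's schedules as (Refactor, Design, Sync, Draft, Docs) by week number:
Plan=week 1: (3,5,4,6,2) (3,6,4,5,2) (4,5,2,6,3) (4,5,3,6,2) (4,6,2,5,3) (4,6,3,5,2) — 6.
Plan=week 2: (3,5,4,6,1) (3,6,4,5,1) (4,5,1,6,3) (4,5,3,6,1) (4,6,1,5,3) (4,6,3,5,1) — 6.
Plan=week 3: (2,5,4,6,1) (2,6,4,5,1) (4,5,1,6,2) (4,5,2,6,1) (4,6,1,5,2) (4,6,2,5,1) — 6.
Plan=week 4: (2,5,3,6,1) (2,6,3,5,1) (3,5,1,6,2) (3,5,2,6,1) (3,6,1,5,2) (3,6,2,5,1) — 6.
Plan=week 5: (2,6,3,4,1) (3,6,1,4,2) (3,6,2,4,1) — 3.
Summing: 6 + 6 + 6 + 6 + 3 = 27.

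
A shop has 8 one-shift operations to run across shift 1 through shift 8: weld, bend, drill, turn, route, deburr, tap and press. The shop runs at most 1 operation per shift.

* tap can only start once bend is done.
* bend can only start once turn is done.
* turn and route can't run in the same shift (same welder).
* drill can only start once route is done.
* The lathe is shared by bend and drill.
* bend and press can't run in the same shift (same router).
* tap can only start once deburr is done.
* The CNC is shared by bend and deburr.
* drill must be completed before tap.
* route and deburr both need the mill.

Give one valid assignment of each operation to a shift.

bend=shift 2, drill=shift 4, press=shift 8, deburr=shift 5, tap=shift 6, route=shift 3, turn=shift 1, weld=shift 7

Checking: turn(shift 1) before bend(shift 2); deburr(shift 5) before tap(shift 6); bend(shift 2) before tap(shift 6); route(shift 3) before drill(shift 4); drill(shift 4) before tap(shift 6); bend(shift 2) != drill(shift 4); bend(shift 2) != press(shift 8); turn(shift 1) != route(shift 3); route(shift 3) != deburr(shift 5); bend(shift 2) != deburr(shift 5); max 1 per shift (cap 1).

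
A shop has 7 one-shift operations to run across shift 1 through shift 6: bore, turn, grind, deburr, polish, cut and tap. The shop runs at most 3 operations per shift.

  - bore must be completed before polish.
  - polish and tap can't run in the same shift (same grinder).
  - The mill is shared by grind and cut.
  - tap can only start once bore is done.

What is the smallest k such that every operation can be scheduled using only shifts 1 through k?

3

The precedence chain requires at least 2 distinct shifts.
With at most 3 per shift and 7 operations, at least 3 shifts are needed.
3 works (last occupied shift: shift 3): for example bore -> shift 1, cut -> shift 2, deburr -> shift 2, tap -> shift 3, grind -> shift 1, polish -> shift 2, turn -> shift 1.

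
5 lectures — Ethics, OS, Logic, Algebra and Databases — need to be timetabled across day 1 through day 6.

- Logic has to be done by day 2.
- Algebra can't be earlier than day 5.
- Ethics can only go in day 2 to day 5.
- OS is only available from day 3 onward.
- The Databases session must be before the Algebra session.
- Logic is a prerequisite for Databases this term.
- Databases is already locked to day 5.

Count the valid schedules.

32

Splitting on Ethics: it can be day 2 (8), day 3 (8), day 4 (8), day 5 (8). Listing each branch's schedules as (OS, Logic, Algebra, Databases) by day number:
Ethics=day 2: (3,1,6,5) (3,2,6,5) (4,1,6,5) (4,2,6,5) (5,1,6,5) (5,2,6,5) (6,1,6,5) (6,2,6,5) — 8.
Ethics=day 3: (3,1,6,5) (3,2,6,5) (4,1,6,5) (4,2,6,5) (5,1,6,5) (5,2,6,5) (6,1,6,5) (6,2,6,5) — 8.
Ethics=day 4: (3,1,6,5) (3,2,6,5) (4,1,6,5) (4,2,6,5) (5,1,6,5) (5,2,6,5) (6,1,6,5) (6,2,6,5) — 8.
Ethics=day 5: (3,1,6,5) (3,2,6,5) (4,1,6,5) (4,2,6,5) (5,1,6,5) (5,2,6,5) (6,1,6,5) (6,2,6,5) — 8.
Summing: 8 + 8 + 8 + 8 = 32.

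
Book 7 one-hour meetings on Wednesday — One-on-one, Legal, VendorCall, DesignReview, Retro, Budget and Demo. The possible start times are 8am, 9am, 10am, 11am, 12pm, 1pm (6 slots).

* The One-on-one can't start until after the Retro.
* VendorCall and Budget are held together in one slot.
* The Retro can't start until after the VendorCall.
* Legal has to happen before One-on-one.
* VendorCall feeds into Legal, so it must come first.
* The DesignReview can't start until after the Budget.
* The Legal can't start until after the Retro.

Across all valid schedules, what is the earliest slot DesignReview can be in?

9am

Precedence pushes DesignReview to at least 9am.
DesignReview at 9am is achievable: One-on-one=11am; Demo=8am; VendorCall=8am; DesignReview=9am; Budget=8am; Legal=10am; Retro=9am.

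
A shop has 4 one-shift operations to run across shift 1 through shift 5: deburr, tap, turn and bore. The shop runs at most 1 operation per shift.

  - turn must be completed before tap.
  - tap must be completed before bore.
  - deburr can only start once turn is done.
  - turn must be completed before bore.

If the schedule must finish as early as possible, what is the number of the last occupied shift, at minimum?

4

The precedence chain requires at least 3 distinct shifts.
With at most 1 per shift and 4 operations, at least 4 shifts are needed.
4 works (last occupied shift: shift 4): for example deburr -> shift 4, tap -> shift 2, turn -> shift 1, bore -> shift 3.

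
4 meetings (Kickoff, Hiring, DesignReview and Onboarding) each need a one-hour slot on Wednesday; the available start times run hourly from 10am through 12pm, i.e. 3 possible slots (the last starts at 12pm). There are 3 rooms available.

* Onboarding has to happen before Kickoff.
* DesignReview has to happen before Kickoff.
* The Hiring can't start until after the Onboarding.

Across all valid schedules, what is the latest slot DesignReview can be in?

Downstream work caps DesignReview at 11am.
DesignReview at 11am is achievable: Onboarding in 10am, DesignReview in 11am, Kickoff in 12pm, Hiring in 11am.

11am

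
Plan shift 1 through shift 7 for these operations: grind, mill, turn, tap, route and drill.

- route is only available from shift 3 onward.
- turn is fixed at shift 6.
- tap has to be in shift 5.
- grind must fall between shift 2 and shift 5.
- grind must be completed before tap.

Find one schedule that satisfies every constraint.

grind in shift 2; tap in shift 5; turn in shift 6; drill in shift 1; route in shift 3; mill in shift 1

Checking: grind(shift 2) before tap(shift 5); grind=shift 2 in [shift 2,shift 5]; turn=shift 6 in [shift 6,shift 6]; tap=shift 5 in [shift 5,shift 5]; route=shift 3 in [shift 3,shift 7].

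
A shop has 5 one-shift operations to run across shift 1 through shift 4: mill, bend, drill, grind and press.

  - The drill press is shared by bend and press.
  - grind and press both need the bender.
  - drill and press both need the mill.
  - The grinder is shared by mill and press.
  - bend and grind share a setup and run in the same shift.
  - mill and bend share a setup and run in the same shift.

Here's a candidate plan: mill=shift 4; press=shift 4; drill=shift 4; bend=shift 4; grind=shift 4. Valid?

Invalid. drill and press both need the mill.

bend and grind share a setup and run in the same shift — holds.
grind and press both need the bender — violated.
The grinder is shared by mill and press — violated.
mill and bend share a setup and run in the same shift — holds.
The drill press is shared by bend and press — violated.
drill and press both need the mill — violated.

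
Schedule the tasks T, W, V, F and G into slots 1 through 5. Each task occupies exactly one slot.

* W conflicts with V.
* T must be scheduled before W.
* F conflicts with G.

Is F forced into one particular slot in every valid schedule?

No

F can be 1 (e.g. V in 1; T in 1; F in 1; G in 2; W in 2) or 2 (e.g. W=2; F=2; T=1; G=1; V=1).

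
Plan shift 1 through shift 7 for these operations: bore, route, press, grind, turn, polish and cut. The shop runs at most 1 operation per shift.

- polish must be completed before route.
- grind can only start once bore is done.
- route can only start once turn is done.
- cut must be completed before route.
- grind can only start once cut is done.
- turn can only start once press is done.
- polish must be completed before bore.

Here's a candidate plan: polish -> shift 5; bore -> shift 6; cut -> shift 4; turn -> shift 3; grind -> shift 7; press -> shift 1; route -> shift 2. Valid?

grind can only start once bore is done — holds.
The shop runs at most 1 operation per shift — holds.
cut must be completed before route — violated.
polish must be completed before route — violated.
polish must be completed before bore — holds.
grind can only start once cut is done — holds.
route can only start once turn is done — violated.
turn can only start once press is done — holds.

No — it violates: polish must be completed before route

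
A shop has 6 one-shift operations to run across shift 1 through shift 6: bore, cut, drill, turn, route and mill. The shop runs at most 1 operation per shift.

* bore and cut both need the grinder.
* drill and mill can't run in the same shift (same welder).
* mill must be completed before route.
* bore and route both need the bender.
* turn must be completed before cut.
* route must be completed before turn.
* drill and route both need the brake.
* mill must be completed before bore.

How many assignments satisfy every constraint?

24

Splitting on bore: it can be shift 2 (4), shift 3 (5), shift 4 (5), shift 5 (5), shift 6 (5). Listing each branch's schedules as (cut, drill, turn, route, mill) by shift number:
bore=shift 2: (5,6,4,3,1) (6,3,5,4,1) (6,4,5,3,1) (6,5,4,3,1) — 4.
bore=shift 3: (5,6,4,2,1) (6,1,5,4,2) (6,2,5,4,1) (6,4,5,2,1) (6,5,4,2,1) — 5.
bore=shift 4: (5,6,3,2,1) (6,1,5,3,2) (6,2,5,3,1) (6,3,5,2,1) (6,5,3,2,1) — 5.
bore=shift 5: (4,6,3,2,1) (6,1,4,3,2) (6,2,4,3,1) (6,3,4,2,1) (6,4,3,2,1) — 5.
bore=shift 6: (4,5,3,2,1) (5,1,4,3,2) (5,2,4,3,1) (5,3,4,2,1) (5,4,3,2,1) — 5.
Summing: 4 + 5 + 5 + 5 + 5 = 24.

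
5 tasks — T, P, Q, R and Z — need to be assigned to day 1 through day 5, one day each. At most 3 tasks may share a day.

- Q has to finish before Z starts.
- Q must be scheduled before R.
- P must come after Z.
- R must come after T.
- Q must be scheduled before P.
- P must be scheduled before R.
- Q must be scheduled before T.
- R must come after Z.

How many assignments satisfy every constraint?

Splitting on T: it can be day 2 (4), day 3 (5), day 4 (4). Listing each branch's schedules as (P, Q, R, Z) by day number:
T=day 2: (3,1,4,2) (3,1,5,2) (4,1,5,2) (4,1,5,3) — 4.
T=day 3: (3,1,4,2) (3,1,5,2) (4,1,5,2) (4,1,5,3) (4,2,5,3) — 5.
T=day 4: (3,1,5,2) (4,1,5,2) (4,1,5,3) (4,2,5,3) — 4.
Summing: 4 + 5 + 4 = 13.

13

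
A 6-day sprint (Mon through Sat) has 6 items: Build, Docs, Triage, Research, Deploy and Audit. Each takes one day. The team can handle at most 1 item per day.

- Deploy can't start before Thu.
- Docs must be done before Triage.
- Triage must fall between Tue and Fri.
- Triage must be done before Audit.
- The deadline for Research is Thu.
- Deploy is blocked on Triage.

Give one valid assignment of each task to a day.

Audit=Fri, Research=Wed, Docs=Mon, Triage=Tue, Deploy=Thu, Build=Sat

Checking: Triage(Tue) before Deploy(Thu); Triage(Tue) before Audit(Fri); Docs(Mon) before Triage(Tue); Deploy=Thu in [Thu,Sat]; Research=Wed in [Mon,Thu]; Triage=Tue in [Tue,Fri]; max 1 per day (cap 1).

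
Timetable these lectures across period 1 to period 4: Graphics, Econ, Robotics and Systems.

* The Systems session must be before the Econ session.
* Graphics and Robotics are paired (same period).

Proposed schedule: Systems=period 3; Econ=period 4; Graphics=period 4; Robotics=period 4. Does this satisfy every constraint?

Yes

Graphics and Robotics are paired (same period) — holds.
The Systems session must be before the Econ session — holds.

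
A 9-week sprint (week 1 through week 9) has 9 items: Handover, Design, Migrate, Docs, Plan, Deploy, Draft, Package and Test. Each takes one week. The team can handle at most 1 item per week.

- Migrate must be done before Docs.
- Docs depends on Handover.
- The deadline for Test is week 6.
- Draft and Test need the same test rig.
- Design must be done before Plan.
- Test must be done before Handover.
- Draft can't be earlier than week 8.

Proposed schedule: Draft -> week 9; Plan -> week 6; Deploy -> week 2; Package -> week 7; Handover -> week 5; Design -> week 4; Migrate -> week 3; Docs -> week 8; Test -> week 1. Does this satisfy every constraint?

The deadline for Test is week 6 — holds.
Draft and Test need the same test rig — holds.
Docs depends on Handover — holds.
The team can handle at most 1 item per week — holds.
Migrate must be done before Docs — holds.
Design must be done before Plan — holds.
Test must be done before Handover — holds.
Draft can't be earlier than week 8 — holds.

Yes, all constraints hold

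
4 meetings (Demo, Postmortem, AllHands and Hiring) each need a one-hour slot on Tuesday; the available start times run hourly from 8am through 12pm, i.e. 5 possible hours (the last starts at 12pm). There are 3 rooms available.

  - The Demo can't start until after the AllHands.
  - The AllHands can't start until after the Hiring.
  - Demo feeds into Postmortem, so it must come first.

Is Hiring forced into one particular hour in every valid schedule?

Hiring can be 8am (e.g. AllHands in 9am, Postmortem in 11am, Hiring in 8am, Demo in 10am) or 9am (e.g. Hiring in 9am, Postmortem in 12pm, Demo in 11am, AllHands in 10am).

No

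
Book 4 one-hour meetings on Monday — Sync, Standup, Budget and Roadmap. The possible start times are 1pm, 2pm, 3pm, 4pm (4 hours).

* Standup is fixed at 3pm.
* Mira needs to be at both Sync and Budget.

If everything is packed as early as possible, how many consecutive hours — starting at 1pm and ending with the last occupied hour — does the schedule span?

Standup can't be placed before 3pm — that is hour 3 counting from 1pm — so the schedule must run through at least 3 hours.
3 works (last occupied hour: 3pm): for example Roadmap -> 1pm; Budget -> 2pm; Sync -> 1pm; Standup -> 3pm.

3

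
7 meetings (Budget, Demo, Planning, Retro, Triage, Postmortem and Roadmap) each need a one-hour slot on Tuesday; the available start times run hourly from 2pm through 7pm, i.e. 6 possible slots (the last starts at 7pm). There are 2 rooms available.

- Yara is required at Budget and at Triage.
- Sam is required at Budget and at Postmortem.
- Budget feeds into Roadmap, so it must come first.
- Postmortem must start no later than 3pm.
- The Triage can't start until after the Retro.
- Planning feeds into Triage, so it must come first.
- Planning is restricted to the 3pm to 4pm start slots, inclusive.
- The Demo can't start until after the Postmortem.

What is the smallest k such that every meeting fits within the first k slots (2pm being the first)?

The precedence chain requires at least 2 distinct slots.
With at most 2 per slot and 7 meetings, at least 4 slots are needed.
Propagating the time windows through the other constraints, Triage can't land before 4pm — that is slot 3 counting from 2pm — so the schedule must run through at least 3 slots.
4 works (last occupied slot: 5pm): for example Roadmap -> 5pm; Budget -> 3pm; Triage -> 4pm; Demo -> 4pm; Postmortem -> 2pm; Planning -> 3pm; Retro -> 2pm.

4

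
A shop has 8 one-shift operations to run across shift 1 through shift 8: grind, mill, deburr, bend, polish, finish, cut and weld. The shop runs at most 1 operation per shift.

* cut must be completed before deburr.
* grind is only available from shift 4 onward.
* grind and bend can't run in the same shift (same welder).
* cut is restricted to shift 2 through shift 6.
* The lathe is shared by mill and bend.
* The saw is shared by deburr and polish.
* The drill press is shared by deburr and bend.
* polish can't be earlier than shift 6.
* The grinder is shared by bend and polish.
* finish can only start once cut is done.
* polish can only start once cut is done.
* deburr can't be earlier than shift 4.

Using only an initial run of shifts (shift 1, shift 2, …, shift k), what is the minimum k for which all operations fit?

The precedence chain requires at least 2 distinct shifts.
With at most 1 per shift and 8 operations, at least 8 shifts are needed.
polish can't be placed before shift 6, so the schedule must run through at least shift 6.
8 works (last occupied shift: shift 8): for example mill -> shift 1; finish -> shift 3; cut -> shift 2; bend -> shift 7; deburr -> shift 4; weld -> shift 8; grind -> shift 5; polish -> shift 6.

8 shifts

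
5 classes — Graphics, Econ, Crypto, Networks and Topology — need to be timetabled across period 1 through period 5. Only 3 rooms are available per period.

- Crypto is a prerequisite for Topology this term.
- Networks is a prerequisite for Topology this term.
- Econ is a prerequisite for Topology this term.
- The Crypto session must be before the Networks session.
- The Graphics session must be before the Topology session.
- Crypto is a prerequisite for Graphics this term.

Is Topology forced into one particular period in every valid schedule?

Topology can be period 3 (e.g. Graphics=period 2; Crypto=period 1; Econ=period 1; Topology=period 3; Networks=period 2) or period 4 (e.g. Networks -> period 2; Crypto -> period 1; Topology -> period 4; Graphics -> period 2; Econ -> period 1).

No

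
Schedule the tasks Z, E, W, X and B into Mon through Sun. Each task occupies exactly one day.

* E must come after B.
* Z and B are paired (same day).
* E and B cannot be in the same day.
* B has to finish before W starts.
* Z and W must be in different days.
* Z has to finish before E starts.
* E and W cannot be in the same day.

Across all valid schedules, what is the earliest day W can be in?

Precedence pushes W to at least Tue.
W at Tue is achievable: B=Mon; Z=Mon; W=Tue; X=Mon; E=Wed.

Tue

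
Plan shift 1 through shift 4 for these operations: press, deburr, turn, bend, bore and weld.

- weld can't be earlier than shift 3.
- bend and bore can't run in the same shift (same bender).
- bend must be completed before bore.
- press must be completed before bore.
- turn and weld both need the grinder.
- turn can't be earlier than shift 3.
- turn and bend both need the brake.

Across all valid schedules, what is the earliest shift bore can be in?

Precedence pushes bore to at least shift 2.
bore at shift 2 is achievable: deburr in shift 1, press in shift 1, weld in shift 4, bore in shift 2, turn in shift 3, bend in shift 1.

shift 2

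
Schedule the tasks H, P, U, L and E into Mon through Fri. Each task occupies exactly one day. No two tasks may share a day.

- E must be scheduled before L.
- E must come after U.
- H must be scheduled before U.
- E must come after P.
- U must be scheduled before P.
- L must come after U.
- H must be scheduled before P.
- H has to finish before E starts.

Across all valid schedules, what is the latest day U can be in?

Tue

Precedence pushes U to at least Tue; downstream work caps U at Tue.
U at Tue is achievable: H -> Mon; P -> Wed; L -> Fri; E -> Thu; U -> Tue.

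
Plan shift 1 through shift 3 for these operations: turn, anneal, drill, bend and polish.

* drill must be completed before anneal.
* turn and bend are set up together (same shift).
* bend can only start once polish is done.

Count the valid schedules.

Splitting on turn: it can be shift 2 (3), shift 3 (6). Listing each branch's schedules as (anneal, drill, bend, polish) by shift number:
turn=shift 2: (2,1,2,1) (3,1,2,1) (3,2,2,1) — 3.
turn=shift 3: (2,1,3,1) (2,1,3,2) (3,1,3,1) (3,1,3,2) (3,2,3,1) (3,2,3,2) — 6.
Summing: 3 + 6 = 9.

9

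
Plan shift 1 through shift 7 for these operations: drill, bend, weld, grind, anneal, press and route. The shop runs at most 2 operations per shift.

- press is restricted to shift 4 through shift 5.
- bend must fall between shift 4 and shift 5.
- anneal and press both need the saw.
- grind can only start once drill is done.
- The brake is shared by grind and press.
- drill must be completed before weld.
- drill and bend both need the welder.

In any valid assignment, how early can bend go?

Bend is available from shift 4; bend's own window allows nothing later than shift 5.
bend at shift 4 is achievable: grind -> shift 2; bend -> shift 4; weld -> shift 2; route -> shift 3; drill -> shift 1; press -> shift 4; anneal -> shift 1.

shift 4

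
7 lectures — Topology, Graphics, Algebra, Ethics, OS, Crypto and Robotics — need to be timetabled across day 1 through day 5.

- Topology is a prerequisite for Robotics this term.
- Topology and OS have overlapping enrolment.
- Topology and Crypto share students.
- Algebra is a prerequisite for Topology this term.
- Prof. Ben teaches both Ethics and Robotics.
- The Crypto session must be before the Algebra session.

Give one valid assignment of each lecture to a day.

Graphics -> day 1; Topology -> day 3; Robotics -> day 4; OS -> day 1; Ethics -> day 1; Algebra -> day 2; Crypto -> day 1

Checking: Algebra(day 2) before Topology(day 3); Topology(day 3) before Robotics(day 4); Crypto(day 1) before Algebra(day 2); Ethics(day 1) != Robotics(day 4); Topology(day 3) != OS(day 1); Topology(day 3) != Crypto(day 1).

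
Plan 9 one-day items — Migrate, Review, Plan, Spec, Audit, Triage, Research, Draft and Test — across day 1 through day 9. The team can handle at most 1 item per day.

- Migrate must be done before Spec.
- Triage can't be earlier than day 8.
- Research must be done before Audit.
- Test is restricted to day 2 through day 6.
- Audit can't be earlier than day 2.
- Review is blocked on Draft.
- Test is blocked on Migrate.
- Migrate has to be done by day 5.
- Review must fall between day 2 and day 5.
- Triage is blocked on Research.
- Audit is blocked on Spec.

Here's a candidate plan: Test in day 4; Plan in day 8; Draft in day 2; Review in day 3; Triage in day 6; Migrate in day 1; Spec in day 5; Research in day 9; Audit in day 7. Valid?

Research must be done before Audit — violated.
The team can handle at most 1 item per day — holds.
Review is blocked on Draft — holds.
Review must fall between day 2 and day 5 — holds.
Audit can't be earlier than day 2 — holds.
Test is restricted to day 2 through day 6 — holds.
Audit is blocked on Spec — holds.
Triage is blocked on Research — violated.
Migrate has to be done by day 5 — holds.
Test is blocked on Migrate — holds.
Triage can't be earlier than day 8 — violated.
Migrate must be done before Spec — holds.

Invalid. Triage is blocked on Research.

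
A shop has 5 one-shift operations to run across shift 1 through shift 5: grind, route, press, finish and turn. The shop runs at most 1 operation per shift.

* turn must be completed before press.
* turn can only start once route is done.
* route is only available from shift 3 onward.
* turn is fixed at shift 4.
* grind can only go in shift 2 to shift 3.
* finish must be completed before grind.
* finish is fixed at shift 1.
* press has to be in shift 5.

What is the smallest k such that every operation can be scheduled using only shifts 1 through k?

5 shifts

The precedence chain requires at least 3 distinct shifts.
With at most 1 per shift and 5 operations, at least 5 shifts are needed.
press can't be placed before shift 5, so the schedule must run through at least shift 5.
5 works (last occupied shift: shift 5): for example route in shift 3; grind in shift 2; press in shift 5; finish in shift 1; turn in shift 4.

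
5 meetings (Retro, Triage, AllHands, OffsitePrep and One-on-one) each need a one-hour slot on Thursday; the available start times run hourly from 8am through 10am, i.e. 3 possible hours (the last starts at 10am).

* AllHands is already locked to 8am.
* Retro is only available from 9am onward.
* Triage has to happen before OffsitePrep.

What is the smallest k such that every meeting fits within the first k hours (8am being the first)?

The precedence chain requires at least 2 distinct hours.
2 works (last occupied hour: 9am): for example OffsitePrep=9am, One-on-one=8am, Retro=9am, AllHands=8am, Triage=8am.

2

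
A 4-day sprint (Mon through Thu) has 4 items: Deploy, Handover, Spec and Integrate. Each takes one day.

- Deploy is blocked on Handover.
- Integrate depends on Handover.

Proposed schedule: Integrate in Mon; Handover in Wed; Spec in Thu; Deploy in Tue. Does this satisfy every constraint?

Invalid. Integrate depends on Handover.

Integrate depends on Handover — violated.
Deploy is blocked on Handover — violated.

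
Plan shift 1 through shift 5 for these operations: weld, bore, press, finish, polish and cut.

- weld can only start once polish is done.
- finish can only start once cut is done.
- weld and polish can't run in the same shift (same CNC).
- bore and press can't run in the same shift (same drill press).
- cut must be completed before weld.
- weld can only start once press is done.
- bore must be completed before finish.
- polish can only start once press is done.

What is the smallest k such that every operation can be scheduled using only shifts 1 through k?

The precedence chain requires at least 3 distinct shifts.
3 works (last occupied shift: shift 3): for example bore -> shift 2, cut -> shift 1, weld -> shift 3, polish -> shift 2, finish -> shift 3, press -> shift 1.

3 shifts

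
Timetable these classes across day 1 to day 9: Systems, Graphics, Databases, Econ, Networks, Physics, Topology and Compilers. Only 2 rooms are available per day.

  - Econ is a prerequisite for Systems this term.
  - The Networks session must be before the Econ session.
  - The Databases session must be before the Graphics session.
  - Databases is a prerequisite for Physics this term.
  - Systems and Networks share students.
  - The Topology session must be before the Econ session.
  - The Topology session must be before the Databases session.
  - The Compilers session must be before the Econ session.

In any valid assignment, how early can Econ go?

day 3

Precedence pushes Econ to at least day 2; downstream work caps Econ at day 8.
Econ at day 3 is achievable: Physics -> day 4, Systems -> day 4, Networks -> day 1, Graphics -> day 3, Compilers -> day 2, Econ -> day 3, Topology -> day 1, Databases -> day 2.
Nothing earlier works — the conflict and capacity constraints rule out every day before day 3.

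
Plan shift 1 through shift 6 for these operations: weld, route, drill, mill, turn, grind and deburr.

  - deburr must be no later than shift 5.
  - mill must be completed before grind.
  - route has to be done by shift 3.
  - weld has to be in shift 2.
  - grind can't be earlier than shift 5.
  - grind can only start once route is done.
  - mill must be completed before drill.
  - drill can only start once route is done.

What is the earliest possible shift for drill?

shift 2

Precedence pushes drill to at least shift 2.
drill at shift 2 is achievable: drill in shift 2, weld in shift 2, mill in shift 1, route in shift 1, grind in shift 5, deburr in shift 1, turn in shift 1.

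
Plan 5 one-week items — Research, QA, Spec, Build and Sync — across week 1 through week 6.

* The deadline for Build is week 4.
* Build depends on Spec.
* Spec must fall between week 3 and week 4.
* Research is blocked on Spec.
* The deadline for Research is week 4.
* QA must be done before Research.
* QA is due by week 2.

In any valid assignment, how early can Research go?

Precedence pushes Research to at least week 4; Research's own window allows nothing later than week 4.
Research at week 4 is achievable: Research in week 4; Spec in week 3; Sync in week 1; QA in week 1; Build in week 4.

week 4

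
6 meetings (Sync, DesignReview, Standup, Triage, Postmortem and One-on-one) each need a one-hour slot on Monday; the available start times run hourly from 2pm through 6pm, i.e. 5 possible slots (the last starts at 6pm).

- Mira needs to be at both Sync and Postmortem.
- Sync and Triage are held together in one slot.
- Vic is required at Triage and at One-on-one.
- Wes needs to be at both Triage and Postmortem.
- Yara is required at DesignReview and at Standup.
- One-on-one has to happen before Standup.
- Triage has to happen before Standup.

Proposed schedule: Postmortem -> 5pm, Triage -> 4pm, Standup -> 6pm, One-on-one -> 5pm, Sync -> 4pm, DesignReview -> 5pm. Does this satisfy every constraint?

Yes, all constraints hold

Sync and Triage are held together in one slot — holds.
Wes needs to be at both Triage and Postmortem — holds.
Mira needs to be at both Sync and Postmortem — holds.
One-on-one has to happen before Standup — holds.
Vic is required at Triage and at One-on-one — holds.
Triage has to happen before Standup — holds.
Yara is required at DesignReview and at Standup — holds.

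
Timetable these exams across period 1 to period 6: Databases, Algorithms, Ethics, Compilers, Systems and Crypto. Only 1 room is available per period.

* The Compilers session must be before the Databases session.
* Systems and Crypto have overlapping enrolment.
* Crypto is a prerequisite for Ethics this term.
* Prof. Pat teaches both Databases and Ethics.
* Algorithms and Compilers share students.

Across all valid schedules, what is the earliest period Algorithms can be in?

Algorithms at period 1 is achievable: Compilers -> period 2, Databases -> period 3, Algorithms -> period 1, Ethics -> period 5, Systems -> period 6, Crypto -> period 4.

period 1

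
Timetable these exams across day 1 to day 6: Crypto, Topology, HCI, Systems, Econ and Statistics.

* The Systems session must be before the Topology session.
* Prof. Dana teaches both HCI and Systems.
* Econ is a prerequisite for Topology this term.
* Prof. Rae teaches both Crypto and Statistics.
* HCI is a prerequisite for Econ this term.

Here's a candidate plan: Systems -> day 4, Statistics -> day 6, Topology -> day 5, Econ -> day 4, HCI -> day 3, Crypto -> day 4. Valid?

The Systems session must be before the Topology session — holds.
Prof. Rae teaches both Crypto and Statistics — holds.
Econ is a prerequisite for Topology this term — holds.
Prof. Dana teaches both HCI and Systems — holds.
HCI is a prerequisite for Econ this term — holds.

Yes, all constraints hold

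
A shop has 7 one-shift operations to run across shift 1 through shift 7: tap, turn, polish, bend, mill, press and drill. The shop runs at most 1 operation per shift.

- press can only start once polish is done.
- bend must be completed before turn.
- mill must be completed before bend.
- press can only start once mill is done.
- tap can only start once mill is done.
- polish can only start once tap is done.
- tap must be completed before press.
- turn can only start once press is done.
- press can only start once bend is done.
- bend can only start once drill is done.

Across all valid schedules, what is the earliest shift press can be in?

shift 6

Precedence pushes press to at least shift 4; downstream work caps press at shift 6.
press at shift 6 is achievable: polish in shift 5, turn in shift 7, mill in shift 1, tap in shift 4, press in shift 6, bend in shift 3, drill in shift 2.
Nothing earlier works — the capacity limit rule out every shift before shift 6.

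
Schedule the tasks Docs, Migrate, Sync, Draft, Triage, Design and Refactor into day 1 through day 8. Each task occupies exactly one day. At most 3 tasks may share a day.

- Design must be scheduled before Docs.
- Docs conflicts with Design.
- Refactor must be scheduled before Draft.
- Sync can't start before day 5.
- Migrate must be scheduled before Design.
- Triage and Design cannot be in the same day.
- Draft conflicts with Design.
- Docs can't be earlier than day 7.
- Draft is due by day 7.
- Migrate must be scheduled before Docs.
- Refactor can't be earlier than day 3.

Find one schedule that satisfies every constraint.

Triage -> day 1, Draft -> day 4, Sync -> day 5, Docs -> day 7, Refactor -> day 3, Design -> day 2, Migrate -> day 1

Checking: Migrate(day 1) before Design(day 2); Refactor(day 3) before Draft(day 4); Migrate(day 1) before Docs(day 7); Design(day 2) before Docs(day 7); Docs(day 7) != Design(day 2); Triage(day 1) != Design(day 2); Draft(day 4) != Design(day 2); Draft=day 4 in [day 1,day 7]; Docs=day 7 in [day 7,day 8]; Sync=day 5 in [day 5,day 8]; Refactor=day 3 in [day 3,day 8]; max 2 per day (cap 3).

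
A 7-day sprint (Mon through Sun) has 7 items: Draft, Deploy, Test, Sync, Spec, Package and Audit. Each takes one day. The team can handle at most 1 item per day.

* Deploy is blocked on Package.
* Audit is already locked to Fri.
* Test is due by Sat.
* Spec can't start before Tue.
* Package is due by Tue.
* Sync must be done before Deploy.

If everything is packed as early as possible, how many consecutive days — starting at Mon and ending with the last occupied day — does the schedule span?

The precedence chain requires at least 2 distinct days.
With at most 1 per day and 7 tasks, at least 7 days are needed.
Audit can't be placed before Fri — that is day 5 counting from Mon — so the schedule must run through at least 5 days.
7 works (last occupied day: Sun): for example Test -> Tue; Sync -> Thu; Deploy -> Sat; Draft -> Sun; Package -> Mon; Spec -> Wed; Audit -> Fri.

7 days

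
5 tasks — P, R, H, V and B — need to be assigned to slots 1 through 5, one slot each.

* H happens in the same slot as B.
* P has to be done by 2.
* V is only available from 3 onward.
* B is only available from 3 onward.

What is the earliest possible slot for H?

3

H must be in the same slot as B, which can't be before 3, so H is at least 3.
H at 3 is achievable: H in 3, P in 1, B in 3, R in 1, V in 3.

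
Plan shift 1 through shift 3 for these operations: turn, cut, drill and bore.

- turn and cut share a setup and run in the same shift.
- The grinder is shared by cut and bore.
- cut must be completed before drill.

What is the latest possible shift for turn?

Turn must be in the same shift as cut, which can't be after shift 2, so turn is at most shift 2.
turn at shift 2 is achievable: drill -> shift 3; turn -> shift 2; cut -> shift 2; bore -> shift 1.

shift 2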